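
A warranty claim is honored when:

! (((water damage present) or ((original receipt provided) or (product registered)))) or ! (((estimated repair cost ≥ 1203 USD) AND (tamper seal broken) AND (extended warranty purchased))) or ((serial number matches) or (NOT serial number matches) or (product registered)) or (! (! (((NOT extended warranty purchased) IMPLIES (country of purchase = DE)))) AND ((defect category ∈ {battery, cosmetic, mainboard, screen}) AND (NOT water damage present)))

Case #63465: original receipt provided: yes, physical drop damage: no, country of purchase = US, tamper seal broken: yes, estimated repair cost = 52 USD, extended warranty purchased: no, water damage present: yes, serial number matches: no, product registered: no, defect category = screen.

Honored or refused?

Honored

Atomic conditions:
  water damage present: yes → true
  original receipt provided: yes → true
  product registered: no → false
  estimated repair cost ≥ 1203 USD: 52 ≥ 1203 is false
  tamper seal broken: yes → true
  extended warranty purchased: no → false
  serial number matches: no → false
  NOT serial number matches: no → true
  NOT extended warranty purchased: no → true
  country of purchase = DE: US == DE is false
  defect category ∈ {battery, cosmetic, mainboard, screen}: screen is in the set → true
  NOT water damage present: yes → false
Combine:
[1.1.2] true OR false = true
[1.1] true OR true = true
[1] NOT true = false
[2.1] false AND true AND false = false
[2] NOT false = true
[3] false OR true OR false = true
[4.1.1.1] true → false = false
[4.1.1] NOT false = true
[4.1] NOT true = false
[4.2] true AND false = false
[4] false AND false = false
[root] false OR true OR true OR false = true
Overall: true → honored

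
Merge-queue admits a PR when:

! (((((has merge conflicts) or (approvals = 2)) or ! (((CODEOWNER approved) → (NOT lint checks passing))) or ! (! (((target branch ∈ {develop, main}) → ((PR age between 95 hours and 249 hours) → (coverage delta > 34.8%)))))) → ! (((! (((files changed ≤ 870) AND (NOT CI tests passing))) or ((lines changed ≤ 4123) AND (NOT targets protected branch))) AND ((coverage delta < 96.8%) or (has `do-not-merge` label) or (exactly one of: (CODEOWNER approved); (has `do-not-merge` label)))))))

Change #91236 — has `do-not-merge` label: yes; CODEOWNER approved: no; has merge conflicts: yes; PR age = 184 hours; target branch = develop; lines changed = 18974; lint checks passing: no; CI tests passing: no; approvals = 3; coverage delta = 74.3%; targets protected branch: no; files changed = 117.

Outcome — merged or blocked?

Blocked

Atomic conditions:
  has merge conflicts: yes → true
  approvals = 2: 3 == 2 is false
  CODEOWNER approved: no → false
  NOT lint checks passing: no → true
  target branch ∈ {develop, main}: develop is in the set → true
  PR age between 95 hours and 249 hours: 184 in [95, 249] is true
  coverage delta > 34.8%: 74.3 > 34.8 is true
  files changed ≤ 870: 117 ≤ 870 is true
  NOT CI tests passing: no → true
  lines changed ≤ 4123: 18974 ≤ 4123 is false
  NOT targets protected branch: no → true
  coverage delta < 96.8%: 74.3 < 96.8 is true
  has `do-not-merge` label: yes → true
Combine:
[1.1.1] true OR false = true
[1.1.2.1] false → true (antecedent false ⇒ implication holds) = true
[1.1.2] NOT true = false
[1.1.3.1.1.2] true → true = true
[1.1.3.1.1] true → true = true
[1.1.3.1] NOT true = false
[1.1.3] NOT false = true
[1.1] true OR false OR true = true
[1.2.1.1.1.1] true AND true = true
[1.2.1.1.1] NOT true = false
[1.2.1.1.2] false AND true = false
[1.2.1.1] false OR false = false
[1.2.1.2.3] exactly-one(false, true) = true
[1.2.1.2] true OR true OR true = true
[1.2.1] false AND true = false
[1.2] NOT false = true
[1] true → true = true
[root] NOT true = false
Overall: false → blocked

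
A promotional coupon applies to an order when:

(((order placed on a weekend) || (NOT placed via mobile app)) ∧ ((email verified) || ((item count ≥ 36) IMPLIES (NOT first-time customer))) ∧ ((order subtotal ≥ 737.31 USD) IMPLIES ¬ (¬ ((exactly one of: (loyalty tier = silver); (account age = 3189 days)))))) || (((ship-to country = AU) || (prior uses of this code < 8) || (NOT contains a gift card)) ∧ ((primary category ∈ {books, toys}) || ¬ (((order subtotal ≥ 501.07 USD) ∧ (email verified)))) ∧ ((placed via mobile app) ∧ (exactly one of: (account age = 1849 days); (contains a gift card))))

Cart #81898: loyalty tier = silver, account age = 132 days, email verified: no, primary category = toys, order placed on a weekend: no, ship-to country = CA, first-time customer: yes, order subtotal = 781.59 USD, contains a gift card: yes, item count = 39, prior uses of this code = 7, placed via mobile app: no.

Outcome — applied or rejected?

Atomic conditions:
  order placed on a weekend: no → false
  NOT placed via mobile app: no → true
  email verified: no → false
  item count ≥ 36: 39 ≥ 36 is true
  NOT first-time customer: yes → false
  order subtotal ≥ 737.31 USD: 781.59 ≥ 737.31 is true
  loyalty tier = silver: silver == silver is true
  account age = 3189 days: 132 == 3189 is false
  ship-to country = AU: CA == AU is false
  prior uses of this code < 8: 7 < 8 is true
  NOT contains a gift card: yes → false
  primary category ∈ {books, toys}: toys is in the set → true
  order subtotal ≥ 501.07 USD: 781.59 ≥ 501.07 is true
  placed via mobile app: no → false
  account age = 1849 days: 132 == 1849 is false
  contains a gift card: yes → true
Combine:
[1.1] false OR true = true
[1.2.2] true → false = false
[1.2] false OR false = false
[1.3.2.1.1] exactly-one(true, false) = true
[1.3.2.1] NOT true = false
[1.3.2] NOT false = true
[1.3] true → true = true
[1] true AND false AND true = false
[2.1] false OR true OR false = true
[2.2.2.1] true AND false = false
[2.2.2] NOT false = true
[2.2] true OR true = true
[2.3.2] exactly-one(false, true) = true
[2.3] false AND true = false
[2] true AND true AND false = false
[root] false OR false = false
Overall: false → rejected

Rejected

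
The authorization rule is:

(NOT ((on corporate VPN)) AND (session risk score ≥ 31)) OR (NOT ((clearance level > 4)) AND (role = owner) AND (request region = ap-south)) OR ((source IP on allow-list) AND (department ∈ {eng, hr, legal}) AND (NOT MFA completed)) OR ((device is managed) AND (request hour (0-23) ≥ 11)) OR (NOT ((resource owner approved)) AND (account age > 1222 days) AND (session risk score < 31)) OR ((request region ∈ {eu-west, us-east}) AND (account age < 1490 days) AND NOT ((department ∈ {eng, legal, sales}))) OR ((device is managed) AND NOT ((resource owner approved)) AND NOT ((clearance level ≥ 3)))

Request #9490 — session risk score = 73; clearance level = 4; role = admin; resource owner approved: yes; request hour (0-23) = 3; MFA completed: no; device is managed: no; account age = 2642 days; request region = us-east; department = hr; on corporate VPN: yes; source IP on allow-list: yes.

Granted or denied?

Granted

Atomic conditions:
  on corporate VPN: yes → true
  session risk score ≥ 31: 73 ≥ 31 is true
  clearance level > 4: 4 > 4 is false
  role = owner: admin == owner is false
  request region = ap-south: us-east == ap-south is false
  source IP on allow-list: yes → true
  department ∈ {eng, hr, legal}: hr is in the set → true
  NOT MFA completed: no → true
  device is managed: no → false
  request hour (0-23) ≥ 11: 3 ≥ 11 is false
  resource owner approved: yes → true
  account age > 1222 days: 2642 > 1222 is true
  session risk score < 31: 73 < 31 is false
  request region ∈ {eu-west, us-east}: us-east is in the set → true
  account age < 1490 days: 2642 < 1490 is false
  department ∈ {eng, legal, sales}: hr is not in the set → false
  clearance level ≥ 3: 4 ≥ 3 is true
Combine:
[1.1] NOT true = false
[1] false AND true = false
[2.1] NOT false = true
[2] true AND false AND false = false
[3] true AND true AND true = true
[4] false AND false = false
[5.1] NOT true = false
[5] false AND true AND false = false
[6.3] NOT false = true
[6] true AND false AND true = false
[7.2] NOT true = false
[7.3] NOT true = false
[7] false AND false AND false = false
[root] false OR false OR true OR false OR false OR false OR false = true
Overall: true → granted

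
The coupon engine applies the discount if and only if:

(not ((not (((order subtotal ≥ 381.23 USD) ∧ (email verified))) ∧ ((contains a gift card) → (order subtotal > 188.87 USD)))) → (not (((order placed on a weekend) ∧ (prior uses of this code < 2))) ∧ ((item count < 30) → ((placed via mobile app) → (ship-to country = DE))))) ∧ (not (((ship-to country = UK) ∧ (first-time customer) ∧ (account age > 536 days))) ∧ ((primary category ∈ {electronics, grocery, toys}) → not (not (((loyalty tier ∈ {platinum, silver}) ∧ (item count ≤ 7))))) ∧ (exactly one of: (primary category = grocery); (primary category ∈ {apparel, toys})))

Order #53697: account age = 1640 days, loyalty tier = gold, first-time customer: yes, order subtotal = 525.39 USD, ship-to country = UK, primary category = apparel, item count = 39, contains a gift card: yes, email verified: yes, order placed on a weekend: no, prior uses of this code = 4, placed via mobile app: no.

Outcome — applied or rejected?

Rejected

Atomic conditions:
  order subtotal ≥ 381.23 USD: 525.39 ≥ 381.23 is true
  email verified: yes → true
  contains a gift card: yes → true
  order subtotal > 188.87 USD: 525.39 > 188.87 is true
  order placed on a weekend: no → false
  prior uses of this code < 2: 4 < 2 is false
  item count < 30: 39 < 30 is false
  placed via mobile app: no → false
  ship-to country = DE: UK == DE is false
  ship-to country = UK: UK == UK is true
  first-time customer: yes → true
  account age > 536 days: 1640 > 536 is true
  primary category ∈ {electronics, grocery, toys}: apparel is not in the set → false
  loyalty tier ∈ {platinum, silver}: gold is not in the set → false
  item count ≤ 7: 39 ≤ 7 is false
  primary category = grocery: apparel == grocery is false
  primary category ∈ {apparel, toys}: apparel is in the set → true
Combine:
[1.1.1.1.1] true AND true = true
[1.1.1.1] NOT true = false
[1.1.1.2] true → true = true
[1.1.1] false AND true = false
[1.1] NOT false = true
[1.2.1.1] false AND false = false
[1.2.1] NOT false = true
[1.2.2.2] false → false (antecedent false ⇒ implication holds) = true
[1.2.2] false → true (antecedent false ⇒ implication holds) = true
[1.2] true AND true = true
[1] true → true = true
[2.1.1] true AND true AND true = true
[2.1] NOT true = false
[2.2.2.1.1] false AND false = false
[2.2.2.1] NOT false = true
[2.2.2] NOT true = false
[2.2] false → false (antecedent false ⇒ implication holds) = true
[2.3] exactly-one(false, true) = true
[2] false AND true AND true = false
[root] true AND false = false
Overall: false → rejected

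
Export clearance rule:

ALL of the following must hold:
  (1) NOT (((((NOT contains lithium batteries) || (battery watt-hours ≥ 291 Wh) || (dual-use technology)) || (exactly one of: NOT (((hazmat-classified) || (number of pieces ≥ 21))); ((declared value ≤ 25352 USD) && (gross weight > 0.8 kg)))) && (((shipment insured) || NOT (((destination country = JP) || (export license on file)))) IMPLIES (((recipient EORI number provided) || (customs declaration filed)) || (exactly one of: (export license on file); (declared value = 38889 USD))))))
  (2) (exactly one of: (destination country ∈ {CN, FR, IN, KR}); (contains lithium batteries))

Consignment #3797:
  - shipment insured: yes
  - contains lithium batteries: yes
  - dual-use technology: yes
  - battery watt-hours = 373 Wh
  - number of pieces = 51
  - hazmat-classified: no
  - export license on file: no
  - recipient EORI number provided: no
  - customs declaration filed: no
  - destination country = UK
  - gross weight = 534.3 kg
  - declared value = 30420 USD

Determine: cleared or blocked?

Cleared

Atomic conditions:
  NOT contains lithium batteries: yes → false
  battery watt-hours ≥ 291 Wh: 373 ≥ 291 is true
  dual-use technology: yes → true
  hazmat-classified: no → false
  number of pieces ≥ 21: 51 ≥ 21 is true
  declared value ≤ 25352 USD: 30420 ≤ 25352 is false
  gross weight > 0.8 kg: 534.3 > 0.8 is true
  shipment insured: yes → true
  destination country = JP: UK == JP is false
  export license on file: no → false
  recipient EORI number provided: no → false
  customs declaration filed: no → false
  declared value = 38889 USD: 30420 == 38889 is false
  destination country ∈ {CN, FR, IN, KR}: UK is not in the set → false
  contains lithium batteries: yes → true
Combine:
[1.1.1.1] false OR true OR true = true
[1.1.1.2.1.1] false OR true = true
[1.1.1.2.1] NOT true = false
[1.1.1.2.2] false AND true = false
[1.1.1.2] exactly-one(false, false) = false
[1.1.1] true OR false = true
[1.1.2.1.2.1] false OR false = false
[1.1.2.1.2] NOT false = true
[1.1.2.1] true OR true = true
[1.1.2.2.1] false OR false = false
[1.1.2.2.2] exactly-one(false, false) = false
[1.1.2.2] false OR false = false
[1.1.2] true → false = false
[1.1] true AND false = false
[1] NOT false = true
[2] exactly-one(false, true) = true
[root] true AND true = true
Overall: true → cleared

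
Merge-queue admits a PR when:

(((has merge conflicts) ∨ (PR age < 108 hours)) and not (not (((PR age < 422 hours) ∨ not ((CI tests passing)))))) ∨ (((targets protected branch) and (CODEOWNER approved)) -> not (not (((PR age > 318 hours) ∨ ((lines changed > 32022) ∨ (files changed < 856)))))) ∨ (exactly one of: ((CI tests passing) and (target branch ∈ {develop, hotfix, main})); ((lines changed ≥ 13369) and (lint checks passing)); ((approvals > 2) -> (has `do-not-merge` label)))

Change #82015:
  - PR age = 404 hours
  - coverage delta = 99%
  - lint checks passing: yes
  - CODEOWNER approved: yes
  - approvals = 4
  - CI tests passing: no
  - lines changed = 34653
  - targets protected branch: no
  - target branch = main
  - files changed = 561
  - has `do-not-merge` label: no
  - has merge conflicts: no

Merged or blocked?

Merged

Atomic conditions:
  has merge conflicts: no → false
  PR age < 108 hours: 404 < 108 is false
  PR age < 422 hours: 404 < 422 is true
  CI tests passing: no → false
  targets protected branch: no → false
  CODEOWNER approved: yes → true
  PR age > 318 hours: 404 > 318 is true
  lines changed > 32022: 34653 > 32022 is true
  files changed < 856: 561 < 856 is true
  target branch ∈ {develop, hotfix, main}: main is in the set → true
  lines changed ≥ 13369: 34653 ≥ 13369 is true
  lint checks passing: yes → true
  approvals > 2: 4 > 2 is true
  has `do-not-merge` label: no → false
Combine:
[1.1] false OR false = false
[1.2.1.1.2] NOT false = true
[1.2.1.1] true OR true = true
[1.2.1] NOT true = false
[1.2] NOT false = true
[1] false AND true = false
[2.1] false AND true = false
[2.2.1.1.2] true OR true = true
[2.2.1.1] true OR true = true
[2.2.1] NOT true = false
[2.2] NOT false = true
[2] false → true (antecedent false ⇒ implication holds) = true
[3.1] false AND true = false
[3.2] true AND true = true
[3.3] true → false = false
[3] exactly-one(false, true, false) = true
[root] false OR true OR true = true
Overall: true → merged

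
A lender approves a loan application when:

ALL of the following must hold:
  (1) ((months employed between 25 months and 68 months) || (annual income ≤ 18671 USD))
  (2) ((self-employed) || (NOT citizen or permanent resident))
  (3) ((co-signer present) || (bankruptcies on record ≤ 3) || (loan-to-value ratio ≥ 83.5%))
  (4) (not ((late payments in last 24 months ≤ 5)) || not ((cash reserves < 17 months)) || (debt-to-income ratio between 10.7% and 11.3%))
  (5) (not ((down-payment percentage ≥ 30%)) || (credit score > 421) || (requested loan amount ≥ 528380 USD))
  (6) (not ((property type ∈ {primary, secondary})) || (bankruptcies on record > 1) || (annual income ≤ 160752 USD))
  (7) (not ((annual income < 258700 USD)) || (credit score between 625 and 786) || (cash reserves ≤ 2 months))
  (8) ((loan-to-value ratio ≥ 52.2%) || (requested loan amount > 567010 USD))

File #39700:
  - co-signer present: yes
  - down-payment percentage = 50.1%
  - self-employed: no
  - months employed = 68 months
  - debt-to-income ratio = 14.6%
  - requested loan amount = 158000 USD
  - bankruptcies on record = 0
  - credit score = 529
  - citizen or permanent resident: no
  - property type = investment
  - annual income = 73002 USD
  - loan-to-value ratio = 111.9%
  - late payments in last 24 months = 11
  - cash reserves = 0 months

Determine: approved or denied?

Atomic conditions:
  months employed between 25 months and 68 months: 68 in [25, 68] is true
  annual income ≤ 18671 USD: 73002 ≤ 18671 is false
  self-employed: no → false
  NOT citizen or permanent resident: no → true
  co-signer present: yes → true
  bankruptcies on record ≤ 3: 0 ≤ 3 is true
  loan-to-value ratio ≥ 83.5%: 111.9 ≥ 83.5 is true
  late payments in last 24 months ≤ 5: 11 ≤ 5 is false
  cash reserves < 17 months: 0 < 17 is true
  debt-to-income ratio between 10.7% and 11.3%: 14.6 in [10.7, 11.3] is false
  down-payment percentage ≥ 30%: 50.1 ≥ 30 is true
  credit score > 421: 529 > 421 is true
  requested loan amount ≥ 528380 USD: 158000 ≥ 528380 is false
  property type ∈ {primary, secondary}: investment is not in the set → false
  bankruptcies on record > 1: 0 > 1 is false
  annual income ≤ 160752 USD: 73002 ≤ 160752 is true
  annual income < 258700 USD: 73002 < 258700 is true
  credit score between 625 and 786: 529 in [625, 786] is false
  cash reserves ≤ 2 months: 0 ≤ 2 is true
  loan-to-value ratio ≥ 52.2%: 111.9 ≥ 52.2 is true
  requested loan amount > 567010 USD: 158000 > 567010 is false
Combine:
[1] true OR false = true
[2] false OR true = true
[3] true OR true OR true = true
[4.1] NOT false = true
[4.2] NOT true = false
[4] true OR false OR false = true
[5.1] NOT true = false
[5] false OR true OR false = true
[6.1] NOT false = true
[6] true OR false OR true = true
[7.1] NOT true = false
[7] false OR false OR true = true
[8] true OR false = true
[root] true AND true AND true AND true AND true AND true AND true AND true = true
Overall: true → approved

Approved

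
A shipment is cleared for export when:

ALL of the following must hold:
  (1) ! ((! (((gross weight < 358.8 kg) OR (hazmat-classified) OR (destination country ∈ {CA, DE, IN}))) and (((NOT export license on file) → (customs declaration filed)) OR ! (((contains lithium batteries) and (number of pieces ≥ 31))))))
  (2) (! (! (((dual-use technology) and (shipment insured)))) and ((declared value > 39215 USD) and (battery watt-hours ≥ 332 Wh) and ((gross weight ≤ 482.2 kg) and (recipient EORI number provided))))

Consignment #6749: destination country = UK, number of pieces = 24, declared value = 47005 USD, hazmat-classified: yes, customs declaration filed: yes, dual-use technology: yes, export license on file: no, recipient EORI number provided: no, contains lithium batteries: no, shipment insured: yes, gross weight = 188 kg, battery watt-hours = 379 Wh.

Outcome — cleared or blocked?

Blocked

Atomic conditions:
  gross weight < 358.8 kg: 188 < 358.8 is true
  hazmat-classified: yes → true
  destination country ∈ {CA, DE, IN}: UK is not in the set → false
  NOT export license on file: no → true
  customs declaration filed: yes → true
  contains lithium batteries: no → false
  number of pieces ≥ 31: 24 ≥ 31 is false
  dual-use technology: yes → true
  shipment insured: yes → true
  declared value > 39215 USD: 47005 > 39215 is true
  battery watt-hours ≥ 332 Wh: 379 ≥ 332 is true
  gross weight ≤ 482.2 kg: 188 ≤ 482.2 is true
  recipient EORI number provided: no → false
Combine:
[1.1.1.1] true OR true OR false = true
[1.1.1] NOT true = false
[1.1.2.1] true → true = true
[1.1.2.2.1] false AND false = false
[1.1.2.2] NOT false = true
[1.1.2] true OR true = true
[1.1] false AND true = false
[1] NOT false = true
[2.1.1.1] true AND true = true
[2.1.1] NOT true = false
[2.1] NOT false = true
[2.2.3] true AND false = false
[2.2] true AND true AND false = false
[2] true AND false = false
[root] true AND false = false
Overall: false → blocked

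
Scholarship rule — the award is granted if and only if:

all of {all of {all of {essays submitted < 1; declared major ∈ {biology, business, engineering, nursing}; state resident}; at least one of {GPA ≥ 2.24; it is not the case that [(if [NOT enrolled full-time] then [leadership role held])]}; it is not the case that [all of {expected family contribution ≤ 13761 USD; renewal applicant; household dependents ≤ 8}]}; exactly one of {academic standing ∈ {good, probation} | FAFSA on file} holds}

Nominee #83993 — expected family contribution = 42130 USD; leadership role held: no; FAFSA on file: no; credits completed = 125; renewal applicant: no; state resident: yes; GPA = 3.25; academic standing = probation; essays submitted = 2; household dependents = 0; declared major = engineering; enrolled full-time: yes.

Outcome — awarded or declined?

Atomic conditions:
  essays submitted < 1: 2 < 1 is false
  declared major ∈ {biology, business, engineering, nursing}: engineering is in the set → true
  state resident: yes → true
  GPA ≥ 2.24: 3.25 ≥ 2.24 is true
  NOT enrolled full-time: yes → false
  leadership role held: no → false
  expected family contribution ≤ 13761 USD: 42130 ≤ 13761 is false
  renewal applicant: no → false
  household dependents ≤ 8: 0 ≤ 8 is true
  academic standing ∈ {good, probation}: probation is in the set → true
  FAFSA on file: no → false
Combine:
[1.1] false AND true AND true = false
[1.2.2.1] false → false (antecedent false ⇒ implication holds) = true
[1.2.2] NOT true = false
[1.2] true OR false = true
[1.3.1] false AND false AND true = false
[1.3] NOT false = true
[1] false AND true AND true = false
[2] exactly-one(true, false) = true
[root] false AND true = false
Overall: false → declined

Declined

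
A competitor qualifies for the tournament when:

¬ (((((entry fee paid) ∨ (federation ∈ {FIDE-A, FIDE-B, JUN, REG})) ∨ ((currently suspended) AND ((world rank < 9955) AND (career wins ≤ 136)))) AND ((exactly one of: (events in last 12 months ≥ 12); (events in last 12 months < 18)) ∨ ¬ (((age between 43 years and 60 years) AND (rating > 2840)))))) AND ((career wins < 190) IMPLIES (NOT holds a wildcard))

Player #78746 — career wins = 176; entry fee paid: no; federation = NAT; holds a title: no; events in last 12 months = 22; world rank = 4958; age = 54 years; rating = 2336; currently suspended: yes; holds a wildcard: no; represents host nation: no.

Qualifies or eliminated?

Atomic conditions:
  entry fee paid: no → false
  federation ∈ {FIDE-A, FIDE-B, JUN, REG}: NAT is not in the set → false
  currently suspended: yes → true
  world rank < 9955: 4958 < 9955 is true
  career wins ≤ 136: 176 ≤ 136 is false
  events in last 12 months ≥ 12: 22 ≥ 12 is true
  events in last 12 months < 18: 22 < 18 is false
  age between 43 years and 60 years: 54 in [43, 60] is true
  rating > 2840: 2336 > 2840 is false
  career wins < 190: 176 < 190 is true
  NOT holds a wildcard: no → true
Combine:
[1.1.1.1] false OR false = false
[1.1.1.2.2] true AND false = false
[1.1.1.2] true AND false = false
[1.1.1] false OR false = false
[1.1.2.1] exactly-one(true, false) = true
[1.1.2.2.1] true AND false = false
[1.1.2.2] NOT false = true
[1.1.2] true OR true = true
[1.1] false AND true = false
[1] NOT false = true
[2] true → true = true
[root] true AND true = true
Overall: true → qualifies

Qualifies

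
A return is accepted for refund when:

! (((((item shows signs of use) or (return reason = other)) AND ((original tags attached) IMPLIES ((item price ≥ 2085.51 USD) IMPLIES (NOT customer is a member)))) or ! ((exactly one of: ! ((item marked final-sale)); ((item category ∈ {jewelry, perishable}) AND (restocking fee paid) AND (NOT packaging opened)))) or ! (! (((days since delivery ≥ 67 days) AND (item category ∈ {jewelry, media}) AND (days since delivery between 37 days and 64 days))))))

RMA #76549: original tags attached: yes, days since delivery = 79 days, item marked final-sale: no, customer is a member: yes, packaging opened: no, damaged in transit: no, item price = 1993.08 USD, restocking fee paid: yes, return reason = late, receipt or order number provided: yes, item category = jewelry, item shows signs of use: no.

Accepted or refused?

Refused

Atomic conditions:
  item shows signs of use: no → false
  return reason = other: late == other is false
  original tags attached: yes → true
  item price ≥ 2085.51 USD: 1993.08 ≥ 2085.51 is false
  NOT customer is a member: yes → false
  item marked final-sale: no → false
  item category ∈ {jewelry, perishable}: jewelry is in the set → true
  restocking fee paid: yes → true
  NOT packaging opened: no → true
  days since delivery ≥ 67 days: 79 ≥ 67 is true
  item category ∈ {jewelry, media}: jewelry is in the set → true
  days since delivery between 37 days and 64 days: 79 in [37, 64] is false
Combine:
[1.1.1] false OR false = false
[1.1.2.2] false → false (antecedent false ⇒ implication holds) = true
[1.1.2] true → true = true
[1.1] false AND true = false
[1.2.1.1] NOT false = true
[1.2.1.2] true AND true AND true = true
[1.2.1] exactly-one(true, true) = false
[1.2] NOT false = true
[1.3.1.1] true AND true AND false = false
[1.3.1] NOT false = true
[1.3] NOT true = false
[1] false OR true OR false = true
[root] NOT true = false
Overall: false → refused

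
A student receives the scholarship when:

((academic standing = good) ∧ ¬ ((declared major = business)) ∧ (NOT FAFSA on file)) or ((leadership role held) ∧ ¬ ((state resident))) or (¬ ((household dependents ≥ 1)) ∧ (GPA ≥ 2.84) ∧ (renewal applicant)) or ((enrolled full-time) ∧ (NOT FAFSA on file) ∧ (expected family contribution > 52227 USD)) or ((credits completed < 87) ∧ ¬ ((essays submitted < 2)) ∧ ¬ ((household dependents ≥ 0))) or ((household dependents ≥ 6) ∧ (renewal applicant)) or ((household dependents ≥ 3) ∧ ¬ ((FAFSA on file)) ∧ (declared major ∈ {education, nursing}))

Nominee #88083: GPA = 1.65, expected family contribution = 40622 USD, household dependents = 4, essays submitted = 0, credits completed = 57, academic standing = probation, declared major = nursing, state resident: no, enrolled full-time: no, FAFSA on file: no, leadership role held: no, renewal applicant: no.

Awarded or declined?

Awarded

Atomic conditions:
  academic standing = good: probation == good is false
  declared major = business: nursing == business is false
  NOT FAFSA on file: no → true
  leadership role held: no → false
  state resident: no → false
  household dependents ≥ 1: 4 ≥ 1 is true
  GPA ≥ 2.84: 1.65 ≥ 2.84 is false
  renewal applicant: no → false
  enrolled full-time: no → false
  expected family contribution > 52227 USD: 40622 > 52227 is false
  credits completed < 87: 57 < 87 is true
  essays submitted < 2: 0 < 2 is true
  household dependents ≥ 0: 4 ≥ 0 is true
  household dependents ≥ 6: 4 ≥ 6 is false
  household dependents ≥ 3: 4 ≥ 3 is true
  FAFSA on file: no → false
  declared major ∈ {education, nursing}: nursing is in the set → true
Combine:
[1.2] NOT false = true
[1] false AND true AND true = false
[2.2] NOT false = true
[2] false AND true = false
[3.1] NOT true = false
[3] false AND false AND false = false
[4] false AND true AND false = false
[5.2] NOT true = false
[5.3] NOT true = false
[5] true AND false AND false = false
[6] false AND false = false
[7.2] NOT false = true
[7] true AND true AND true = true
[root] false OR false OR false OR false OR false OR false OR true = true
Overall: true → awarded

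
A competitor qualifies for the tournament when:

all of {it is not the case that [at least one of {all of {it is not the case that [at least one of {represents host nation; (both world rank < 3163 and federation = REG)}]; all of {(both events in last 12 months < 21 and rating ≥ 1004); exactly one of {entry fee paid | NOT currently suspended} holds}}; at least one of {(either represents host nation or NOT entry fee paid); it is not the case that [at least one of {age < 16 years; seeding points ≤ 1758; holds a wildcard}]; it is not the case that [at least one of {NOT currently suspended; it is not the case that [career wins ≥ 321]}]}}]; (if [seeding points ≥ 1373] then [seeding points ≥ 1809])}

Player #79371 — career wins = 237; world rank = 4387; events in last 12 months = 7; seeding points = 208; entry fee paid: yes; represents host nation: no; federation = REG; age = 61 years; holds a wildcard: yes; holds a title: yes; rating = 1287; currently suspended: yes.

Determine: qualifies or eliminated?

Eliminated

Atomic conditions:
  represents host nation: no → false
  world rank < 3163: 4387 < 3163 is false
  federation = REG: REG == REG is true
  events in last 12 months < 21: 7 < 21 is true
  rating ≥ 1004: 1287 ≥ 1004 is true
  entry fee paid: yes → true
  NOT currently suspended: yes → false
  NOT entry fee paid: yes → false
  age < 16 years: 61 < 16 is false
  seeding points ≤ 1758: 208 ≤ 1758 is true
  holds a wildcard: yes → true
  career wins ≥ 321: 237 ≥ 321 is false
  seeding points ≥ 1373: 208 ≥ 1373 is false
  seeding points ≥ 1809: 208 ≥ 1809 is false
Combine:
[1.1.1.1.1.2] false AND true = false
[1.1.1.1.1] false OR false = false
[1.1.1.1] NOT false = true
[1.1.1.2.1] true AND true = true
[1.1.1.2.2] exactly-one(true, false) = true
[1.1.1.2] true AND true = true
[1.1.1] true AND true = true
[1.1.2.1] false OR false = false
[1.1.2.2.1] false OR true OR true = true
[1.1.2.2] NOT true = false
[1.1.2.3.1.2] NOT false = true
[1.1.2.3.1] false OR true = true
[1.1.2.3] NOT true = false
[1.1.2] false OR false OR false = false
[1.1] true OR false = true
[1] NOT true = false
[2] false → false (antecedent false ⇒ implication holds) = true
[root] false AND true = false
Overall: false → eliminated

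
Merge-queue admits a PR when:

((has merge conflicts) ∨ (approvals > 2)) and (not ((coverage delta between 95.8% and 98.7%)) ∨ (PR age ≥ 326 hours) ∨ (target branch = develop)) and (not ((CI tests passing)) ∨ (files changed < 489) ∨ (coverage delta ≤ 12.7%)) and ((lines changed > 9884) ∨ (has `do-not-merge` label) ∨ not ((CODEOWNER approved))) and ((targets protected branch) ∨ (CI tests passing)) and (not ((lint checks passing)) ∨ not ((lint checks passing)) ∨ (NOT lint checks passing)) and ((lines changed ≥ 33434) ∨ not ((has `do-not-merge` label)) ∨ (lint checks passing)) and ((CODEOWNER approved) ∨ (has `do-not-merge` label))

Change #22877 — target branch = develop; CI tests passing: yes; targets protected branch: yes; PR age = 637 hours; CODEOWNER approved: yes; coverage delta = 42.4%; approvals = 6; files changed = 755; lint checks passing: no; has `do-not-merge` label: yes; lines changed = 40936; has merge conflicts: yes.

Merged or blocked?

Blocked

Atomic conditions:
  has merge conflicts: yes → true
  approvals > 2: 6 > 2 is true
  coverage delta between 95.8% and 98.7%: 42.4 in [95.8, 98.7] is false
  PR age ≥ 326 hours: 637 ≥ 326 is true
  target branch = develop: develop == develop is true
  CI tests passing: yes → true
  files changed < 489: 755 < 489 is false
  coverage delta ≤ 12.7%: 42.4 ≤ 12.7 is false
  lines changed > 9884: 40936 > 9884 is true
  has `do-not-merge` label: yes → true
  CODEOWNER approved: yes → true
  targets protected branch: yes → true
  lint checks passing: no → false
  NOT lint checks passing: no → true
  lines changed ≥ 33434: 40936 ≥ 33434 is true
Combine:
[1] true OR true = true
[2.1] NOT false = true
[2] true OR true OR true = true
[3.1] NOT true = false
[3] false OR false OR false = false
[4.3] NOT true = false
[4] true OR true OR false = true
[5] true OR true = true
[6.1] NOT false = true
[6.2] NOT false = true
[6] true OR true OR true = true
[7.2] NOT true = false
[7] true OR false OR false = true
[8] true OR true = true
[root] true AND true AND false AND true AND true AND true AND true AND true = false
Overall: false → blocked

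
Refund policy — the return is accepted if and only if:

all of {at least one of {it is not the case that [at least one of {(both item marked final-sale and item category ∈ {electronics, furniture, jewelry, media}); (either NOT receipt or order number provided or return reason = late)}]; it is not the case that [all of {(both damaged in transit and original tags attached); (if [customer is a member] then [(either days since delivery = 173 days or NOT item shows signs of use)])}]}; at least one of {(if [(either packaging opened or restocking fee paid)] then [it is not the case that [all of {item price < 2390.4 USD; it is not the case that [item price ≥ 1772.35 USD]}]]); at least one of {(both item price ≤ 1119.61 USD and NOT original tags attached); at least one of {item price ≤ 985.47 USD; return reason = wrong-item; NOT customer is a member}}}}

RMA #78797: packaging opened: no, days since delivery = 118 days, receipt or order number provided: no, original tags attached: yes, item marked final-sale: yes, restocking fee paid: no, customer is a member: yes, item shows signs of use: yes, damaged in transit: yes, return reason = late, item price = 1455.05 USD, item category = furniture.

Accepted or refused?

Accepted

Atomic conditions:
  item marked final-sale: yes → true
  item category ∈ {electronics, furniture, jewelry, media}: furniture is in the set → true
  NOT receipt or order number provided: no → true
  return reason = late: late == late is true
  damaged in transit: yes → true
  original tags attached: yes → true
  customer is a member: yes → true
  days since delivery = 173 days: 118 == 173 is false
  NOT item shows signs of use: yes → false
  packaging opened: no → false
  restocking fee paid: no → false
  item price < 2390.4 USD: 1455.05 < 2390.4 is true
  item price ≥ 1772.35 USD: 1455.05 ≥ 1772.35 is false
  item price ≤ 1119.61 USD: 1455.05 ≤ 1119.61 is false
  NOT original tags attached: yes → false
  item price ≤ 985.47 USD: 1455.05 ≤ 985.47 is false
  return reason = wrong-item: late == wrong-item is false
  NOT customer is a member: yes → false
Combine:
[1.1.1.1] true AND true = true
[1.1.1.2] true OR true = true
[1.1.1] true OR true = true
[1.1] NOT true = false
[1.2.1.1] true AND true = true
[1.2.1.2.2] false OR false = false
[1.2.1.2] true → false = false
[1.2.1] true AND false = false
[1.2] NOT false = true
[1] false OR true = true
[2.1.1] false OR false = false
[2.1.2.1.2] NOT false = true
[2.1.2.1] true AND true = true
[2.1.2] NOT true = false
[2.1] false → false (antecedent false ⇒ implication holds) = true
[2.2.1] false AND false = false
[2.2.2] false OR false OR false = false
[2.2] false OR false = false
[2] true OR false = true
[root] true AND true = true
Overall: true → accepted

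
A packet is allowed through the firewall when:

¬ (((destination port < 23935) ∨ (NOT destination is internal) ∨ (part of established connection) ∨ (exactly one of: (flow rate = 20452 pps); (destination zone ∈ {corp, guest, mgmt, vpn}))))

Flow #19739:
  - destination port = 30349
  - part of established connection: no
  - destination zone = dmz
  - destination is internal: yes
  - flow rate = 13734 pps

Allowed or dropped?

Allowed

Atomic conditions:
  destination port < 23935: 30349 < 23935 is false
  NOT destination is internal: yes → false
  part of established connection: no → false
  flow rate = 20452 pps: 13734 == 20452 is false
  destination zone ∈ {corp, guest, mgmt, vpn}: dmz is not in the set → false
Combine:
[1.4] exactly-one(false, false) = false
[1] false OR false OR false OR false = false
[root] NOT false = true
Overall: true → allowed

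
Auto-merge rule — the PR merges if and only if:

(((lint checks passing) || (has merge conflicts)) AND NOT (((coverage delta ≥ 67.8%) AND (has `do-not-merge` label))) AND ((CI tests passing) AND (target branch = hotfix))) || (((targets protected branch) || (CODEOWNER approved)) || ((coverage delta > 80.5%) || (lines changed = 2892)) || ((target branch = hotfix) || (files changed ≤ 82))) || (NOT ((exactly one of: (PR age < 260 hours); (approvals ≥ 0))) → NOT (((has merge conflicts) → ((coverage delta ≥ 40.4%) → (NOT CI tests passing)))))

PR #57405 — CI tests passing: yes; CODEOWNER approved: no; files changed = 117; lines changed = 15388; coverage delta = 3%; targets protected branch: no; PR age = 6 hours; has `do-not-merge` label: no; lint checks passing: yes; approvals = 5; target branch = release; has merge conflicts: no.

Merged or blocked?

Atomic conditions:
  lint checks passing: yes → true
  has merge conflicts: no → false
  coverage delta ≥ 67.8%: 3 ≥ 67.8 is false
  has `do-not-merge` label: no → false
  CI tests passing: yes → true
  target branch = hotfix: release == hotfix is false
  targets protected branch: no → false
  CODEOWNER approved: no → false
  coverage delta > 80.5%: 3 > 80.5 is false
  lines changed = 2892: 15388 == 2892 is false
  files changed ≤ 82: 117 ≤ 82 is false
  PR age < 260 hours: 6 < 260 is true
  approvals ≥ 0: 5 ≥ 0 is true
  coverage delta ≥ 40.4%: 3 ≥ 40.4 is false
  NOT CI tests passing: yes → false
Combine:
[1.1] true OR false = true
[1.2.1] false AND false = false
[1.2] NOT false = true
[1.3] true AND false = false
[1] true AND true AND false = false
[2.1] false OR false = false
[2.2] false OR false = false
[2.3] false OR false = false
[2] false OR false OR false = false
[3.1.1] exactly-one(true, true) = false
[3.1] NOT false = true
[3.2.1.2] false → false (antecedent false ⇒ implication holds) = true
[3.2.1] false → true (antecedent false ⇒ implication holds) = true
[3.2] NOT true = false
[3] true → false = false
[root] false OR false OR false = false
Overall: false → blocked

Blocked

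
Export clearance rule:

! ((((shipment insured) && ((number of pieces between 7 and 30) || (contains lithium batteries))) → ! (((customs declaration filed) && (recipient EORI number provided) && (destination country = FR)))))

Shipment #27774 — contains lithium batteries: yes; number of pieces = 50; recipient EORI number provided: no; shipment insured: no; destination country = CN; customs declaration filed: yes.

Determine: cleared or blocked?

Atomic conditions:
  shipment insured: no → false
  number of pieces between 7 and 30: 50 in [7, 30] is false
  contains lithium batteries: yes → true
  customs declaration filed: yes → true
  recipient EORI number provided: no → false
  destination country = FR: CN == FR is false
Combine:
[1.1.2] false OR true = true
[1.1] false AND true = false
[1.2.1] true AND false AND false = false
[1.2] NOT false = true
[1] false → true (antecedent false ⇒ implication holds) = true
[root] NOT true = false
Overall: false → blocked

Blocked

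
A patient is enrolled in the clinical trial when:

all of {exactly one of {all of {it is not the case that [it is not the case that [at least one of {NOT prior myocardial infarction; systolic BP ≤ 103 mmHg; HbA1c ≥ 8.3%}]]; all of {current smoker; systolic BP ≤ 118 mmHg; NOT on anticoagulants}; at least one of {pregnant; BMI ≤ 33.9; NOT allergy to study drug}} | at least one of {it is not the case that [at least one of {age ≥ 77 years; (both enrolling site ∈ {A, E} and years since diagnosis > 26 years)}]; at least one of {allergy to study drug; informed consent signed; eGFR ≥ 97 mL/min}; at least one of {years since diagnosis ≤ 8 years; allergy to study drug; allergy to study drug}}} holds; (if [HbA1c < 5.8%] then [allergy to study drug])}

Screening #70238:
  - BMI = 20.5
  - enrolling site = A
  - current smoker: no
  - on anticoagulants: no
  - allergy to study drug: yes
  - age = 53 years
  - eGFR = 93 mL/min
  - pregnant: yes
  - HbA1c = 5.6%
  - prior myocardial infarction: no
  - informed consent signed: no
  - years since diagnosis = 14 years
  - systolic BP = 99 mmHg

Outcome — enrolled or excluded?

Atomic conditions:
  NOT prior myocardial infarction: no → true
  systolic BP ≤ 103 mmHg: 99 ≤ 103 is true
  HbA1c ≥ 8.3%: 5.6 ≥ 8.3 is false
  current smoker: no → false
  systolic BP ≤ 118 mmHg: 99 ≤ 118 is true
  NOT on anticoagulants: no → true
  pregnant: yes → true
  BMI ≤ 33.9: 20.5 ≤ 33.9 is true
  NOT allergy to study drug: yes → false
  age ≥ 77 years: 53 ≥ 77 is false
  enrolling site ∈ {A, E}: A is in the set → true
  years since diagnosis > 26 years: 14 > 26 is false
  allergy to study drug: yes → true
  informed consent signed: no → false
  eGFR ≥ 97 mL/min: 93 ≥ 97 is false
  years since diagnosis ≤ 8 years: 14 ≤ 8 is false
  HbA1c < 5.8%: 5.6 < 5.8 is true
Combine:
[1.1.1.1.1] true OR true OR false = true
[1.1.1.1] NOT true = false
[1.1.1] NOT false = true
[1.1.2] false AND true AND true = false
[1.1.3] true OR true OR false = true
[1.1] true AND false AND true = false
[1.2.1.1.2] true AND false = false
[1.2.1.1] false OR false = false
[1.2.1] NOT false = true
[1.2.2] true OR false OR false = true
[1.2.3] false OR true OR true = true
[1.2] true OR true OR true = true
[1] exactly-one(false, true) = true
[2] true → true = true
[root] true AND true = true
Overall: true → enrolled

Enrolled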